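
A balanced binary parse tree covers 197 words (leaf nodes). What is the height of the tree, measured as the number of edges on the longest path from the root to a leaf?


In a balanced binary tree with n leaves the deepest leaf is ceil(log2(n)) edges below the root.
log2(197) = 7.6221
ceil(7.6221) = 8
height (edges) = 8

8


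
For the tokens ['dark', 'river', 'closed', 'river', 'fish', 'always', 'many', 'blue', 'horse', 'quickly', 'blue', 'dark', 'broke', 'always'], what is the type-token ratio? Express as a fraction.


Tokens: 14
Unique types: ('always', 'blue', 'broke', 'closed', 'dark', 'fish', 'horse', 'many', 'quickly', 'river') = 10
TTR = 10/14
Simplify: divide both by 2 -> 5/7
TTR = 5/7

5/7


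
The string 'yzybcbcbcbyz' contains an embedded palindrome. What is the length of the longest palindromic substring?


Scanning 'yzybcbcbcbyz' for palindromic substrings.
Substring at positions 1-11: 'zybcbcbcbyz'.
Check: reverse('zybcbcbcbyz') = 'zybcbcbcbyz' -> palindrome confirmed.
Neighbouring characters ('y' / '-') break symmetry, so it cannot extend further.
No longer palindromic substring exists; longest length = 11

11


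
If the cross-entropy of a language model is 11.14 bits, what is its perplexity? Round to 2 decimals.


Perplexity formula: PP = 2^H
H = 11.14
PP = 2^11.14
Decompose: 2^11.14 = 2^11 * 2^0.14
2^11 = 2048, 2^0.14 ~ 1.1019051
PP ~ 2048 * 1.1019051 = 2256.7016448
Rounded to 2 decimals: 2256.70

2256.70


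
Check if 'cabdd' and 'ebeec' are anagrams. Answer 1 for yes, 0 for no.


Sort characters of 'cabdd': 'abcdd'
Sort characters of 'ebeec': 'bceee'
Sorted forms differ -> they are NOT anagrams
Result: 0

0


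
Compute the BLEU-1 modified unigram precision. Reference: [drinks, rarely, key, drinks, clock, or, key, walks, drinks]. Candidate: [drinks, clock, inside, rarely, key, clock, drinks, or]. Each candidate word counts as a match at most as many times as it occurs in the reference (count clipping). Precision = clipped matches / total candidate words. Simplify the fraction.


Reference word counts: {'clock': 1, 'drinks': 3, 'key': 2, 'or': 1, 'rarely': 1, 'walks': 1}
Checking each candidate word (with clipping):
  'drinks' -> in reference (ref count 3, used 1/3) -> match (matches: 1)
  'clock' -> in reference (ref count 1, used 1/1) -> match (matches: 2)
  'inside' -> not in reference -> no match (matches: 2)
  'rarely' -> in reference (ref count 1, used 1/1) -> match (matches: 3)
  'key' -> in reference (ref count 2, used 1/2) -> match (matches: 4)
  'clock' -> ref count 1 already used up (1/1) -> clipped, no match (matches: 4)
  'drinks' -> in reference (ref count 3, used 2/3) -> match (matches: 5)
  'or' -> in reference (ref count 1, used 1/1) -> match (matches: 6)
Clipped matches: 6, Candidate length: 8
Precision = 6/8 = 3/4

3/4


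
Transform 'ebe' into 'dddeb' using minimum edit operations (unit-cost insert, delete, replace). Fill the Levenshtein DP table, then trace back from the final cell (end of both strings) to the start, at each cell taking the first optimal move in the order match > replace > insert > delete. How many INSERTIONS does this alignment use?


Edit distance = 4. Backtracking from cell (3, 5) with preference match > replace > insert > delete,
then listing the resulting alignment 'ebe' -> 'dddeb' left to right:
  Step 1: insert 'd' [insertion #1]
  Step 2: replace e->d
  Step 3: replace b->d
  Step 4: keep 'e'
  Step 5: insert 'b' [insertion #2]
Total insertions: 2

2


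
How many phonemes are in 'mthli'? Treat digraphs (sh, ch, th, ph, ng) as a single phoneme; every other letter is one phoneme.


Parsing 'mthli' greedily, digraphs first:
  'm' -> consonant phoneme (phonemes so far: 1)
  'th' -> digraph (1 consonant phoneme) (phonemes so far: 2)
  'l' -> consonant phoneme (phonemes so far: 3)
  'i' -> vowel phoneme (phonemes so far: 4)
Total phonemes: 4

4


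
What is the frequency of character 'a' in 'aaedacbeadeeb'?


Scanning 'aaedacbeadeeb' for 'a':
  Position 0: 'a' -> MATCH (count: 1)
  Position 1: 'a' -> MATCH (count: 2)
  Position 4: 'a' -> MATCH (count: 3)
  Position 8: 'a' -> MATCH (count: 4)
Total occurrences of 'a': 4

4


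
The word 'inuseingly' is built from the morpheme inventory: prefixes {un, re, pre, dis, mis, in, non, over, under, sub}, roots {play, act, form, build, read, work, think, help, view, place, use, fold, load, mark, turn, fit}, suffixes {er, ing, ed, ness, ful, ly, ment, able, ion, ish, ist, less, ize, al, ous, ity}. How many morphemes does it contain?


Segmenting 'inuseingly' against the inventory:
  'in' -> prefix (morpheme 1)
  'use' -> root (morpheme 2)
  'ing' -> suffix (morpheme 3)
  'ly' -> suffix (morpheme 4)
Total morphemes: 4

4


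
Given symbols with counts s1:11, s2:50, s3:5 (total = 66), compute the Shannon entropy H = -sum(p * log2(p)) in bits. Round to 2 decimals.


Computing entropy H = -sum(p_i * log2(p_i)):
  s1: p = 11/66 = 0.1667, -p*log2(p) = 0.4308
  s2: p = 50/66 = 0.7576, -p*log2(p) = 0.3034
  s3: p = 5/66 = 0.0758, -p*log2(p) = 0.2820
H = sum of terms = 1.0162
Rounded to 2 decimals: 1.02

1.02


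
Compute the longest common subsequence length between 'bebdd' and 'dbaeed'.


DP table for LCS of 'bebdd' and 'dbaeed':
       d  b  a  e  e  d
    0  0  0  0  0  0  0
  b 0  0  1  1  1  1  1
  e 0  0  1  1  2  2  2
  b 0  0  1  1  2  2  2
  d 0  1  1  1  2  2  3
  d 0  1  1  1  2  2  3
LCS: 'bed'
LCS length = 3

3


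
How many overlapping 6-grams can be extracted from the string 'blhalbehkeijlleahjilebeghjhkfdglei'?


String 'blhalbehkeijlleahjilebeghjhkfdglei' has length L = 34.
Number of overlapping n-grams = L - n + 1
Substituting: 34 - 6 + 1 = 29

29


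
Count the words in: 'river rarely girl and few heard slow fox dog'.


Counting words by splitting on spaces:
  Word 1: 'river'
  Word 2: 'rarely'
  Word 3: 'girl'
  Word 4: 'and'
  Word 5: 'few'
  Word 6: 'heard'
  Word 7: 'slow'
  Word 8: 'fox'
  Word 9: 'dog'
Total words: 9

9


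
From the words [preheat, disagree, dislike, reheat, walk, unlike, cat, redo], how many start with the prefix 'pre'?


Checking each word for prefix 'pre':
  'preheat' -> YES, starts with 'pre' (count: 1)
  'disagree' -> no (count: 1)
  'dislike' -> no (count: 1)
  'reheat' -> no (count: 1)
  'walk' -> no (count: 1)
  'unlike' -> no (count: 1)
  'cat' -> no (count: 1)
  'redo' -> no (count: 1)
Total with prefix 'pre': 1

1


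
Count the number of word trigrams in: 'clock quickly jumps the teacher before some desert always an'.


Word trigrams from [10] words:
  Trigram 1: (clock quickly jumps)
  Trigram 2: (quickly jumps the)
  Trigram 3: (jumps the teacher)
  Trigram 4: (the teacher before)
  Trigram 5: (teacher before some)
  Trigram 6: (before some desert)
  Trigram 7: (some desert always)
  Trigram 8: (desert always an)
Total word trigrams: 10 - 2 = 8

8


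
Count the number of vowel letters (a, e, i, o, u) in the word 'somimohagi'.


Scanning each character of 'somimohagi':
  Position 1: 's' -> consonant (running count: 0)
  Position 2: 'o' -> vowel (running count: 1)
  Position 3: 'm' -> consonant (running count: 1)
  Position 4: 'i' -> vowel (running count: 2)
  Position 5: 'm' -> consonant (running count: 2)
  Position 6: 'o' -> vowel (running count: 3)
  Position 7: 'h' -> consonant (running count: 3)
  Position 8: 'a' -> vowel (running count: 4)
  Position 9: 'g' -> consonant (running count: 4)
  Position 10: 'i' -> vowel (running count: 5)
Total vowels: 5

5


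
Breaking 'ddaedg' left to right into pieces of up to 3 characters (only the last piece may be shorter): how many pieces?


'ddaedg' has 6 characters.
Chunking with max size 3:
  Chunk 1: 'dda' (positions 0-2)
  Chunk 2: 'edg' (positions 3-5)
Total chunks: ceil(6 / 3) = 2

2


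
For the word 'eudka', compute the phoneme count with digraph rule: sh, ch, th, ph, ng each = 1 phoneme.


Parsing 'eudka' greedily, digraphs first:
  'e' -> vowel phoneme (phonemes so far: 1)
  'u' -> vowel phoneme (phonemes so far: 2)
  'd' -> consonant phoneme (phonemes so far: 3)
  'k' -> consonant phoneme (phonemes so far: 4)
  'a' -> vowel phoneme (phonemes so far: 5)
Total phonemes: 5

5


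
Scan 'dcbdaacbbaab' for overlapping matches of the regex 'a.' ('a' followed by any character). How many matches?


Pattern: a. means 'a' followed by any character.
Scanning 'dcbdaacbbaab' position-by-position:
  Pos 0: window 'dc' -> no
  Pos 1: window 'cb' -> no
  Pos 2: window 'bd' -> no
  Pos 3: window 'da' -> no
  Pos 4: window 'aa' -> MATCH
  Pos 5: window 'ac' -> MATCH
  Pos 6: window 'cb' -> no
  Pos 7: window 'bb' -> no
  Pos 8: window 'ba' -> no
  Pos 9: window 'aa' -> MATCH
  Pos 10: window 'ab' -> MATCH
  Pos 11: window 'b' -> no
Total matches: 4

4


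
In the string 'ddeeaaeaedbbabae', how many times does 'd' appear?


Scanning 'ddeeaaeaedbbabae' for 'd':
  Position 0: 'd' -> MATCH (count: 1)
  Position 1: 'd' -> MATCH (count: 2)
  Position 9: 'd' -> MATCH (count: 3)
Total occurrences of 'd': 3

3


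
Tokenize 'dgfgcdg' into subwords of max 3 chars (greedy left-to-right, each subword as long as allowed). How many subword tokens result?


'dgfgcdg' has 7 characters.
Chunking with max size 3:
  Chunk 1: 'dgf' (positions 0-2)
  Chunk 2: 'gcd' (positions 3-5)
  Chunk 3: 'g' (positions 6-6)
Total chunks: ceil(7 / 3) = 3

3


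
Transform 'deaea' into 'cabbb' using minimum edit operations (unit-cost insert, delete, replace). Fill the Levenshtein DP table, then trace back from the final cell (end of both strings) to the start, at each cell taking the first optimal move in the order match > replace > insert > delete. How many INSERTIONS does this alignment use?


Edit distance = 5. Backtracking from cell (5, 5) with preference match > replace > insert > delete,
then listing the resulting alignment 'deaea' -> 'cabbb' left to right:
  Step 1: replace d->c
  Step 2: replace e->a
  Step 3: replace a->b
  Step 4: replace e->b
  Step 5: replace a->b
Total insertions: 0

0


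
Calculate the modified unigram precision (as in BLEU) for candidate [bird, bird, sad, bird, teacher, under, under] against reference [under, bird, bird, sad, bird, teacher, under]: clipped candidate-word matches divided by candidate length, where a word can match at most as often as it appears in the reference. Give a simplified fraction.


Reference word counts: {'bird': 3, 'sad': 1, 'teacher': 1, 'under': 2}
Checking each candidate word (with clipping):
  'bird' -> in reference (ref count 3, used 1/3) -> match (matches: 1)
  'bird' -> in reference (ref count 3, used 2/3) -> match (matches: 2)
  'sad' -> in reference (ref count 1, used 1/1) -> match (matches: 3)
  'bird' -> in reference (ref count 3, used 3/3) -> match (matches: 4)
  'teacher' -> in reference (ref count 1, used 1/1) -> match (matches: 5)
  'under' -> in reference (ref count 2, used 1/2) -> match (matches: 6)
  'under' -> in reference (ref count 2, used 2/2) -> match (matches: 7)
Clipped matches: 7, Candidate length: 7
Precision = 7/7 = 1

1


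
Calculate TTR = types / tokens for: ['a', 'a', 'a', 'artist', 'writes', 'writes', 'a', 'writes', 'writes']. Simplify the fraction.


Tokens: 9
Unique types: ('a', 'artist', 'writes') = 3
TTR = 3/9
Simplify: divide both by 3 -> 1/3
TTR = 1/3

1/3


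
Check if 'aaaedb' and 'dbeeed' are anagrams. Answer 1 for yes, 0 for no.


Sort characters of 'aaaedb': 'aaabde'
Sort characters of 'dbeeed': 'bddeee'
Sorted forms differ -> they are NOT anagrams
Result: 0

0


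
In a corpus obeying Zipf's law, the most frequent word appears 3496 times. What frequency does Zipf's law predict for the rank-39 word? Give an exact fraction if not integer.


Zipf's law: freq(rank) = f1 / rank
f1 = 3496, rank = 39
freq = 3496 / 39
GCD(3496, 39) = 1
Simplified: 3496/39

3496/39


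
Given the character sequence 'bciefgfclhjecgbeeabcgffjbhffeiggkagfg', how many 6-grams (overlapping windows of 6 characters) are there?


String 'bciefgfclhjecgbeeabcgffjbhffeiggkagfg' has length L = 37.
Number of overlapping n-grams = L - n + 1
Substituting: 37 - 6 + 1 = 32

32


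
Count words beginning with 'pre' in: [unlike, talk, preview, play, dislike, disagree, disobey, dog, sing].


Checking each word for prefix 'pre':
  'unlike' -> no (count: 0)
  'talk' -> no (count: 0)
  'preview' -> YES, starts with 'pre' (count: 1)
  'play' -> no (count: 1)
  'dislike' -> no (count: 1)
  'disagree' -> no (count: 1)
  'disobey' -> no (count: 1)
  'dog' -> no (count: 1)
  'sing' -> no (count: 1)
Total with prefix 'pre': 1

1


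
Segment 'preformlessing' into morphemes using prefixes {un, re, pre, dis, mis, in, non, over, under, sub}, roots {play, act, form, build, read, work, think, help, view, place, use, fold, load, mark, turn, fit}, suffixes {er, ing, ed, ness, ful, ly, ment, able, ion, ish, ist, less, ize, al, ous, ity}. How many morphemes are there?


Segmenting 'preformlessing' against the inventory:
  'pre' -> prefix (morpheme 1)
  'form' -> root (morpheme 2)
  'less' -> suffix (morpheme 3)
  'ing' -> suffix (morpheme 4)
Total morphemes: 4

4


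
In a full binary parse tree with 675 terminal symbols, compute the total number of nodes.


Leaf nodes (terminals): 675
Internal nodes = n - 1 = 675 - 1 = 674
Total = leaves + internal = 675 + 674 = 1349

1349


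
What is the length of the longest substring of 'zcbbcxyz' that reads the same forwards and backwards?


Scanning 'zcbbcxyz' for palindromic substrings.
Substring at positions 1-4: 'cbbc'.
Check: reverse('cbbc') = 'cbbc' -> palindrome confirmed.
Neighbouring characters ('z' / 'x') break symmetry, so it cannot extend further.
No longer palindromic substring exists; longest length = 4

4


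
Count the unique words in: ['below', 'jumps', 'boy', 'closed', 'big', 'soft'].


Listing all tokens and tracking unique types:
  Token 1: 'below' -> NEW (unique so far: 1)
  Token 2: 'jumps' -> NEW (unique so far: 2)
  Token 3: 'boy' -> NEW (unique so far: 3)
  Token 4: 'closed' -> NEW (unique so far: 4)
  Token 5: 'big' -> NEW (unique so far: 5)
  Token 6: 'soft' -> NEW (unique so far: 6)
Unique types: ('below', 'big', 'boy', 'closed', 'jumps', 'soft')
Vocabulary size: 6

6


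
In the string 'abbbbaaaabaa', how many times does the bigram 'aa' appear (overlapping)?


Scanning 'abbbbaaaabaa' for bigram 'aa':
  Position 0: 'ab' -> no
  Position 1: 'bb' -> no
  Position 2: 'bb' -> no
  Position 3: 'bb' -> no
  Position 4: 'ba' -> no
  Position 5: 'aa' -> MATCH
  Position 6: 'aa' -> MATCH
  Position 7: 'aa' -> MATCH
  Position 8: 'ab' -> no
  Position 9: 'ba' -> no
  Position 10: 'aa' -> MATCH
Total matches: 4

4


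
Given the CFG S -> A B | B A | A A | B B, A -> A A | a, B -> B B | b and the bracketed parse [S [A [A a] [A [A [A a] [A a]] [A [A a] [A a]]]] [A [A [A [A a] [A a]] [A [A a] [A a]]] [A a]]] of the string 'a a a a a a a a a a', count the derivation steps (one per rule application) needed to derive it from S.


Every bracketed nonterminal node [X ...] in the tree is produced by exactly one rule application.
Reading the tree off as a leftmost derivation:
  Step 1: S  =>  A A   (applied S -> A A)
  Step 2: A A  =>  A A A   (applied A -> A A)
  Step 3: A A A  =>  a A A   (applied A -> a)
  Step 4: a A A  =>  a A A A   (applied A -> A A)
  Step 5: a A A A  =>  a A A A A   (applied A -> A A)
  Step 6: a A A A A  =>  a a A A A   (applied A -> a)
  Step 7: a a A A A  =>  a a a A A   (applied A -> a)
  Step 8: a a a A A  =>  a a a A A A   (applied A -> A A)
  Step 9: a a a A A A  =>  a a a a A A   (applied A -> a)
  Step 10: a a a a A A  =>  a a a a a A   (applied A -> a)
  Step 11: a a a a a A  =>  a a a a a A A   (applied A -> A A)
  Step 12: a a a a a A A  =>  a a a a a A A A   (applied A -> A A)
  Step 13: a a a a a A A A  =>  a a a a a A A A A   (applied A -> A A)
  Step 14: a a a a a A A A A  =>  a a a a a a A A A   (applied A -> a)
  Step 15: a a a a a a A A A  =>  a a a a a a a A A   (applied A -> a)
  Step 16: a a a a a a a A A  =>  a a a a a a a A A A   (applied A -> A A)
  Step 17: a a a a a a a A A A  =>  a a a a a a a a A A   (applied A -> a)
  Step 18: a a a a a a a a A A  =>  a a a a a a a a a A   (applied A -> a)
  Step 19: a a a a a a a a a A  =>  a a a a a a a a a a   (applied A -> a)
Final yield: a a a a a a a a a a
Total rewrite steps: 19

19


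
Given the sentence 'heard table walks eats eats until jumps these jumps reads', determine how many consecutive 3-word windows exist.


Word trigrams from [10] words:
  Trigram 1: (heard table walks)
  Trigram 2: (table walks eats)
  Trigram 3: (walks eats eats)
  Trigram 4: (eats eats until)
  Trigram 5: (eats until jumps)
  Trigram 6: (until jumps these)
  Trigram 7: (jumps these jumps)
  Trigram 8: (these jumps reads)
Total word trigrams: 10 - 2 = 8

8


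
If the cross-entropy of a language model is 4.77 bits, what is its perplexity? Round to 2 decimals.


Perplexity formula: PP = 2^H
H = 4.77
PP = 2^4.77
Decompose: 2^4.77 = 2^4 * 2^0.77
2^4 = 16, 2^0.77 ~ 1.7052698
PP ~ 16 * 1.7052698 = 27.2843168
Rounded to 2 decimals: 27.28

27.28


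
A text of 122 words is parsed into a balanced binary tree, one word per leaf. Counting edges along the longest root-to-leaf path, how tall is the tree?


In a balanced binary tree with n leaves the deepest leaf is ceil(log2(n)) edges below the root.
log2(122) = 6.9307
ceil(6.9307) = 7
height (edges) = 7

7


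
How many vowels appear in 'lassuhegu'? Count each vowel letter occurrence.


Scanning each character of 'lassuhegu':
  Position 1: 'l' -> consonant (running count: 0)
  Position 2: 'a' -> vowel (running count: 1)
  Position 3: 's' -> consonant (running count: 1)
  Position 4: 's' -> consonant (running count: 1)
  Position 5: 'u' -> vowel (running count: 2)
  Position 6: 'h' -> consonant (running count: 2)
  Position 7: 'e' -> vowel (running count: 3)
  Position 8: 'g' -> consonant (running count: 3)
  Position 9: 'u' -> vowel (running count: 4)
Total vowels: 4

4


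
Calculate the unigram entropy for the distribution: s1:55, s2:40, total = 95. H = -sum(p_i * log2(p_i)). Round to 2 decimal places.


Computing entropy H = -sum(p_i * log2(p_i)):
  s1: p = 55/95 = 0.5789, -p*log2(p) = 0.4565
  s2: p = 40/95 = 0.4211, -p*log2(p) = 0.5254
H = sum of terms = 0.9819
Rounded to 2 decimals: 0.98

0.98


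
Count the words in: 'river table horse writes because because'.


Counting words by splitting on spaces:
  Word 1: 'river'
  Word 2: 'table'
  Word 3: 'horse'
  Word 4: 'writes'
  Word 5: 'because'
  Word 6: 'because'
Total words: 6

6


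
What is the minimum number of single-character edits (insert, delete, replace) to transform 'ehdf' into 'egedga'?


Building DP table for s1='ehdf' (len 4) and s2='egedga' (len 6):
       e  g  e  d  g  a
    0  1  2  3  4  5  6
  e 1  0  1  2  3  4  5
  h 2  1  1  2  3  4  5
  d 3  2  2  2  2  3  4
  f 4  3  3  3  3  3  4
Edit distance = dp[4][6] = 4

4


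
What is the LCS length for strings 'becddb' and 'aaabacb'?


DP table for LCS of 'becddb' and 'aaabacb':
       a  a  a  b  a  c  b
    0  0  0  0  0  0  0  0
  b 0  0  0  0  1  1  1  1
  e 0  0  0  0  1  1  1  1
  c 0  0  0  0  1  1  2  2
  d 0  0  0  0  1  1  2  2
  d 0  0  0  0  1  1  2  2
  b 0  0  0  0  1  1  2  3
LCS: 'bcb'
LCS length = 3

3


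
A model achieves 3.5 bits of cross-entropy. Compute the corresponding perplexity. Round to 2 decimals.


Perplexity formula: PP = 2^H
H = 3.5
PP = 2^3.5
Decompose: 2^3.5 = 2^3 * 2^0.5 = 2^3 * sqrt(2)
2^3 = 8, sqrt(2) ~ 1.4142136
PP ~ 8 * 1.4142136 = 11.3137088
Rounded to 2 decimals: 11.31

11.31


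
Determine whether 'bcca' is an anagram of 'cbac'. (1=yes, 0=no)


Sort characters of 'bcca': 'abcc'
Sort characters of 'cbac': 'abcc'
Sorted forms match -> they ARE anagrams
Result: 1

1


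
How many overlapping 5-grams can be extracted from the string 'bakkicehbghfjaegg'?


String 'bakkicehbghfjaegg' has length L = 17.
Number of overlapping n-grams = L - n + 1
Substituting: 17 - 5 + 1 = 13

13


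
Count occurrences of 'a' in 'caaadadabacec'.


Scanning 'caaadadabacec' for 'a':
  Position 1: 'a' -> MATCH (count: 1)
  Position 2: 'a' -> MATCH (count: 2)
  Position 3: 'a' -> MATCH (count: 3)
  Position 5: 'a' -> MATCH (count: 4)
  Position 7: 'a' -> MATCH (count: 5)
  Position 9: 'a' -> MATCH (count: 6)
Total occurrences of 'a': 6

6


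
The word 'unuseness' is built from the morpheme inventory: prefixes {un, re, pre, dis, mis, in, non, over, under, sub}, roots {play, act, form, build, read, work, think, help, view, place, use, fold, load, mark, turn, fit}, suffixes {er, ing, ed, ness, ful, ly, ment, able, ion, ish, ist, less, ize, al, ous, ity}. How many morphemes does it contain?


Segmenting 'unuseness' against the inventory:
  'un' -> prefix (morpheme 1)
  'use' -> root (morpheme 2)
  'ness' -> suffix (morpheme 3)
Total morphemes: 3

3


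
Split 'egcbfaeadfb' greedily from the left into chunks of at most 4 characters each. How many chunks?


'egcbfaeadfb' has 11 characters.
Chunking with max size 4:
  Chunk 1: 'egcb' (positions 0-3)
  Chunk 2: 'faea' (positions 4-7)
  Chunk 3: 'dfb' (positions 8-10)
Total chunks: ceil(11 / 4) = 3

3


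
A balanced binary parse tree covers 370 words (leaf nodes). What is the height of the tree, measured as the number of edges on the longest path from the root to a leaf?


In a balanced binary tree with n leaves the deepest leaf is ceil(log2(n)) edges below the root.
log2(370) = 8.5314
ceil(8.5314) = 9
height (edges) = 9

9


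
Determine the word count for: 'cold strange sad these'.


Counting words by splitting on spaces:
  Word 1: 'cold'
  Word 2: 'strange'
  Word 3: 'sad'
  Word 4: 'these'
Total words: 4

4


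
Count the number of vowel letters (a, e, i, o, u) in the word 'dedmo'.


Scanning each character of 'dedmo':
  Position 1: 'd' -> consonant (running count: 0)
  Position 2: 'e' -> vowel (running count: 1)
  Position 3: 'd' -> consonant (running count: 1)
  Position 4: 'm' -> consonant (running count: 1)
  Position 5: 'o' -> vowel (running count: 2)
Total vowels: 2

2


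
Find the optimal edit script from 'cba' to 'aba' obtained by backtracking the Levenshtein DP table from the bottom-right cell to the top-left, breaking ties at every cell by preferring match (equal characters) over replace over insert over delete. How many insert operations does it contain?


Edit distance = 1. Backtracking from cell (3, 3) with preference match > replace > insert > delete,
then listing the resulting alignment 'cba' -> 'aba' left to right:
  Step 1: replace c->a
  Step 2: keep 'b'
  Step 3: keep 'a'
Total insertions: 0

0


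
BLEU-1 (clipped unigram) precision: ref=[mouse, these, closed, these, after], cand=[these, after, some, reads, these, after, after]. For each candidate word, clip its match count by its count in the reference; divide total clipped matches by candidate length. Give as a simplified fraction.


Reference word counts: {'after': 1, 'closed': 1, 'mouse': 1, 'these': 2}
Checking each candidate word (with clipping):
  'these' -> in reference (ref count 2, used 1/2) -> match (matches: 1)
  'after' -> in reference (ref count 1, used 1/1) -> match (matches: 2)
  'some' -> not in reference -> no match (matches: 2)
  'reads' -> not in reference -> no match (matches: 2)
  'these' -> in reference (ref count 2, used 2/2) -> match (matches: 3)
  'after' -> ref count 1 already used up (1/1) -> clipped, no match (matches: 3)
  'after' -> ref count 1 already used up (1/1) -> clipped, no match (matches: 3)
Clipped matches: 3, Candidate length: 7
Precision = 3/7

3/7


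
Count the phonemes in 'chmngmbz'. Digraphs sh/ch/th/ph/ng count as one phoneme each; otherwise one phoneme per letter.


Parsing 'chmngmbz' greedily, digraphs first:
  'ch' -> digraph (1 consonant phoneme) (phonemes so far: 1)
  'm' -> consonant phoneme (phonemes so far: 2)
  'ng' -> digraph (1 consonant phoneme) (phonemes so far: 3)
  'm' -> consonant phoneme (phonemes so far: 4)
  'b' -> consonant phoneme (phonemes so far: 5)
  'z' -> consonant phoneme (phonemes so far: 6)
Total phonemes: 6

6


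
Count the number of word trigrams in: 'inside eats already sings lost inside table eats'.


Word trigrams from [8] words:
  Trigram 1: (inside eats already)
  Trigram 2: (eats already sings)
  Trigram 3: (already sings lost)
  Trigram 4: (sings lost inside)
  Trigram 5: (lost inside table)
  Trigram 6: (inside table eats)
Total word trigrams: 8 - 2 = 6

6


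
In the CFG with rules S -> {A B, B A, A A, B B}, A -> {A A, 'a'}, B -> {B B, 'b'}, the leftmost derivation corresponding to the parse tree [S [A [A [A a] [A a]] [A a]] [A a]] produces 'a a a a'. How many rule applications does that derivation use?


Every bracketed nonterminal node [X ...] in the tree is produced by exactly one rule application.
Reading the tree off as a leftmost derivation:
  Step 1: S  =>  A A   (applied S -> A A)
  Step 2: A A  =>  A A A   (applied A -> A A)
  Step 3: A A A  =>  A A A A   (applied A -> A A)
  Step 4: A A A A  =>  a A A A   (applied A -> a)
  Step 5: a A A A  =>  a a A A   (applied A -> a)
  Step 6: a a A A  =>  a a a A   (applied A -> a)
  Step 7: a a a A  =>  a a a a   (applied A -> a)
Final yield: a a a a
Total rewrite steps: 7

7


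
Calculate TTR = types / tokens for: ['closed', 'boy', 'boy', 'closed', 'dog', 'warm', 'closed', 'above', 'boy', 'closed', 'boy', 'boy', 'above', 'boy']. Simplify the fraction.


Tokens: 14
Unique types: ('above', 'boy', 'closed', 'dog', 'warm') = 5
TTR = 5/14
Already in lowest terms.

5/14


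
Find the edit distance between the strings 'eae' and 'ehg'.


Building DP table for s1='eae' (len 3) and s2='ehg' (len 3):
       e  h  g
    0  1  2  3
  e 1  0  1  2
  a 2  1  1  2
  e 3  2  2  2
Edit distance = dp[3][3] = 2

2


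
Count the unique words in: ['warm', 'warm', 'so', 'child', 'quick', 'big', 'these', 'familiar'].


Listing all tokens and tracking unique types:
  Token 1: 'warm' -> NEW (unique so far: 1)
  Token 2: 'warm' -> duplicate (unique so far: 1)
  Token 3: 'so' -> NEW (unique so far: 2)
  Token 4: 'child' -> NEW (unique so far: 3)
  Token 5: 'quick' -> NEW (unique so far: 4)
  Token 6: 'big' -> NEW (unique so far: 5)
  Token 7: 'these' -> NEW (unique so far: 6)
  Token 8: 'familiar' -> NEW (unique so far: 7)
Unique types: ('big', 'child', 'familiar', 'quick', 'so', 'these', 'warm')
Vocabulary size: 7

7


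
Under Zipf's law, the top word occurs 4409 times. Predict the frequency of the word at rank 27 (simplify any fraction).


Zipf's law: freq(rank) = f1 / rank
f1 = 4409, rank = 27
freq = 4409 / 27
GCD(4409, 27) = 1
Simplified: 4409/27

4409/27


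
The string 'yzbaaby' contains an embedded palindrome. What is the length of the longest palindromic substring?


Scanning 'yzbaaby' for palindromic substrings.
Substring at positions 2-5: 'baab'.
Check: reverse('baab') = 'baab' -> palindrome confirmed.
Neighbouring characters ('z' / 'y') break symmetry, so it cannot extend further.
No longer palindromic substring exists; longest length = 4

4


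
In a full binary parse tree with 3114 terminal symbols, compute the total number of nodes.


Leaf nodes (terminals): 3114
Internal nodes = n - 1 = 3114 - 1 = 3113
Total = leaves + internal = 3114 + 3113 = 6227

6227


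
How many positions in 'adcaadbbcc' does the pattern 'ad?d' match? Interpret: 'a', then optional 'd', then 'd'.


Pattern: ad?d means 'a', then optional 'd', then 'd'.
Scanning 'adcaadbbcc' position-by-position:
  Pos 0: window 'adc' -> MATCH
  Pos 1: window 'dca' -> no
  Pos 2: window 'caa' -> no
  Pos 3: window 'aad' -> no
  Pos 4: window 'adb' -> MATCH
  Pos 5: window 'dbb' -> no
  Pos 6: window 'bbc' -> no
  Pos 7: window 'bcc' -> no
  Pos 8: window 'cc' -> no
  Pos 9: window 'c' -> no
Total matches: 2

2


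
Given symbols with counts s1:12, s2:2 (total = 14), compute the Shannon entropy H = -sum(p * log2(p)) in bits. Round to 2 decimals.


Computing entropy H = -sum(p_i * log2(p_i)):
  s1: p = 12/14 = 0.8571, -p*log2(p) = 0.1906
  s2: p = 2/14 = 0.1429, -p*log2(p) = 0.4011
H = sum of terms = 0.5917
Rounded to 2 decimals: 0.59

0.59


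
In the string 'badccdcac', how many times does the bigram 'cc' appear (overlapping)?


Scanning 'badccdcac' for bigram 'cc':
  Position 0: 'ba' -> no
  Position 1: 'ad' -> no
  Position 2: 'dc' -> no
  Position 3: 'cc' -> MATCH
  Position 4: 'cd' -> no
  Position 5: 'dc' -> no
  Position 6: 'ca' -> no
  Position 7: 'ac' -> no
Total matches: 1

1


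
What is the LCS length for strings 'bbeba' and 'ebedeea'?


DP table for LCS of 'bbeba' and 'ebedeea':
       e  b  e  d  e  e  a
    0  0  0  0  0  0  0  0
  b 0  0  1  1  1  1  1  1
  b 0  0  1  1  1  1  1  1
  e 0  1  1  2  2  2  2  2
  b 0  1  2  2  2  2  2  2
  a 0  1  2  2  2  2  2  3
LCS: 'bea'
LCS length = 3

3


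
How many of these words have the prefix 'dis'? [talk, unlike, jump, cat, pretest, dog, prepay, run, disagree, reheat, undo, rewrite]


Checking each word for prefix 'dis':
  'talk' -> no (count: 0)
  'unlike' -> no (count: 0)
  'jump' -> no (count: 0)
  'cat' -> no (count: 0)
  'pretest' -> no (count: 0)
  'dog' -> no (count: 0)
  'prepay' -> no (count: 0)
  'run' -> no (count: 0)
  'disagree' -> YES, starts with 'dis' (count: 1)
  'reheat' -> no (count: 1)
  'undo' -> no (count: 1)
  'rewrite' -> no (count: 1)
Total with prefix 'dis': 1

1


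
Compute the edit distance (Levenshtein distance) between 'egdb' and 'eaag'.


Building DP table for s1='egdb' (len 4) and s2='eaag' (len 4):
       e  a  a  g
    0  1  2  3  4
  e 1  0  1  2  3
  g 2  1  1  2  2
  d 3  2  2  2  3
  b 4  3  3  3  3
Edit distance = dp[4][4] = 3

3


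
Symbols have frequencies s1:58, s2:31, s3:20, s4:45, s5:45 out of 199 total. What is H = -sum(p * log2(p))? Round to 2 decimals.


Computing entropy H = -sum(p_i * log2(p_i)):
  s1: p = 58/199 = 0.2915, -p*log2(p) = 0.5184
  s2: p = 31/199 = 0.1558, -p*log2(p) = 0.4179
  s3: p = 20/199 = 0.1005, -p*log2(p) = 0.3331
  s4: p = 45/199 = 0.2261, -p*log2(p) = 0.4850
  s5: p = 45/199 = 0.2261, -p*log2(p) = 0.4850
H = sum of terms = 2.2394
Rounded to 2 decimals: 2.24

2.24


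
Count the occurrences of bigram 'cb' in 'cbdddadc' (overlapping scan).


Scanning 'cbdddadc' for bigram 'cb':
  Position 0: 'cb' -> MATCH
  Position 1: 'bd' -> no
  Position 2: 'dd' -> no
  Position 3: 'dd' -> no
  Position 4: 'da' -> no
  Position 5: 'ad' -> no
  Position 6: 'dc' -> no
Total matches: 1

1


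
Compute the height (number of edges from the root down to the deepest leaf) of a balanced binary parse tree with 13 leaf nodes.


In a balanced binary tree with n leaves the deepest leaf is ceil(log2(n)) edges below the root.
log2(13) = 3.7004
ceil(3.7004) = 4
height (edges) = 4

4


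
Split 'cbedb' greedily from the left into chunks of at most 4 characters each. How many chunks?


'cbedb' has 5 characters.
Chunking with max size 4:
  Chunk 1: 'cbed' (positions 0-3)
  Chunk 2: 'b' (positions 4-4)
Total chunks: ceil(5 / 4) = 2

2


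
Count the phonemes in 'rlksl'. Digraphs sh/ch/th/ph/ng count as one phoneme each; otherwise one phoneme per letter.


Parsing 'rlksl' greedily, digraphs first:
  'r' -> consonant phoneme (phonemes so far: 1)
  'l' -> consonant phoneme (phonemes so far: 2)
  'k' -> consonant phoneme (phonemes so far: 3)
  's' -> consonant phoneme (phonemes so far: 4)
  'l' -> consonant phoneme (phonemes so far: 5)
Total phonemes: 5

5


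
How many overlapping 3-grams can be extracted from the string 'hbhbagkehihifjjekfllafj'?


String 'hbhbagkehihifjjekfllafj' has length L = 23.
Number of overlapping n-grams = L - n + 1
Substituting: 23 - 3 + 1 = 21

21


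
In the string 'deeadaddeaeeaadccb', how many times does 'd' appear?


Scanning 'deeadaddeaeeaadccb' for 'd':
  Position 0: 'd' -> MATCH (count: 1)
  Position 4: 'd' -> MATCH (count: 2)
  Position 6: 'd' -> MATCH (count: 3)
  Position 7: 'd' -> MATCH (count: 4)
  Position 14: 'd' -> MATCH (count: 5)
Total occurrences of 'd': 5

5


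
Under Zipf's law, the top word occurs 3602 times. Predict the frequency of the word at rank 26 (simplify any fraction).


Zipf's law: freq(rank) = f1 / rank
f1 = 3602, rank = 26
freq = 3602 / 26
GCD(3602, 26) = 2
Simplified: 1801/13

1801/13


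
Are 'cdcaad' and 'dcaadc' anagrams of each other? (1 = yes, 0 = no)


Sort characters of 'cdcaad': 'aaccdd'
Sort characters of 'dcaadc': 'aaccdd'
Sorted forms match -> they ARE anagrams
Result: 1

1


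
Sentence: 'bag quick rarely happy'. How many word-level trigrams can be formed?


Word trigrams from [4] words:
  Trigram 1: (bag quick rarely)
  Trigram 2: (quick rarely happy)
Total word trigrams: 4 - 2 = 2

2


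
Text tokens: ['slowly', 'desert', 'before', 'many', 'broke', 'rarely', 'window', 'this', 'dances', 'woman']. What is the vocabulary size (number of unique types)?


Listing all tokens and tracking unique types:
  Token 1: 'slowly' -> NEW (unique so far: 1)
  Token 2: 'desert' -> NEW (unique so far: 2)
  Token 3: 'before' -> NEW (unique so far: 3)
  Token 4: 'many' -> NEW (unique so far: 4)
  Token 5: 'broke' -> NEW (unique so far: 5)
  Token 6: 'rarely' -> NEW (unique so far: 6)
  Token 7: 'window' -> NEW (unique so far: 7)
  Token 8: 'this' -> NEW (unique so far: 8)
  Token 9: 'dances' -> NEW (unique so far: 9)
  Token 10: 'woman' -> NEW (unique so far: 10)
Unique types: ('before', 'broke', 'dances', 'desert', 'many', 'rarely', 'slowly', 'this', 'window', 'woman')
Vocabulary size: 10

10


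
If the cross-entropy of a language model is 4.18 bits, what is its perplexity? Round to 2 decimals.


Perplexity formula: PP = 2^H
H = 4.18
PP = 2^4.18
Decompose: 2^4.18 = 2^4 * 2^0.18
2^4 = 16, 2^0.18 ~ 1.1328839
PP ~ 16 * 1.1328839 = 18.1261424
Rounded to 2 decimals: 18.13

18.13


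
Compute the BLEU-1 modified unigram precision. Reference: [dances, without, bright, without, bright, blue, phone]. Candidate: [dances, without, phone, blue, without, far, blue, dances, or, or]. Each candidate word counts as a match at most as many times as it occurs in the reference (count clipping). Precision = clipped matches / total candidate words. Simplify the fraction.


Reference word counts: {'blue': 1, 'bright': 2, 'dances': 1, 'phone': 1, 'without': 2}
Checking each candidate word (with clipping):
  'dances' -> in reference (ref count 1, used 1/1) -> match (matches: 1)
  'without' -> in reference (ref count 2, used 1/2) -> match (matches: 2)
  'phone' -> in reference (ref count 1, used 1/1) -> match (matches: 3)
  'blue' -> in reference (ref count 1, used 1/1) -> match (matches: 4)
  'without' -> in reference (ref count 2, used 2/2) -> match (matches: 5)
  'far' -> not in reference -> no match (matches: 5)
  'blue' -> ref count 1 already used up (1/1) -> clipped, no match (matches: 5)
  'dances' -> ref count 1 already used up (1/1) -> clipped, no match (matches: 5)
  'or' -> not in reference -> no match (matches: 5)
  'or' -> not in reference -> no match (matches: 5)
Clipped matches: 5, Candidate length: 10
Precision = 5/10 = 1/2

1/2


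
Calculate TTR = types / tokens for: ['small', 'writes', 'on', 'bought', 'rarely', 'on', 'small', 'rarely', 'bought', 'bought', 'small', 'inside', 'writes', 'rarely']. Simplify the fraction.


Tokens: 14
Unique types: ('bought', 'inside', 'on', 'rarely', 'small', 'writes') = 6
TTR = 6/14
Simplify: divide both by 2 -> 3/7
TTR = 3/7

3/7


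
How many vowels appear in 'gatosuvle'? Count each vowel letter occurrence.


Scanning each character of 'gatosuvle':
  Position 1: 'g' -> consonant (running count: 0)
  Position 2: 'a' -> vowel (running count: 1)
  Position 3: 't' -> consonant (running count: 1)
  Position 4: 'o' -> vowel (running count: 2)
  Position 5: 's' -> consonant (running count: 2)
  Position 6: 'u' -> vowel (running count: 3)
  Position 7: 'v' -> consonant (running count: 3)
  Position 8: 'l' -> consonant (running count: 3)
  Position 9: 'e' -> vowel (running count: 4)
Total vowels: 4

4


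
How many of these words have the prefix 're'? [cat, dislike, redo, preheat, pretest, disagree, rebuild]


Checking each word for prefix 're':
  'cat' -> no (count: 0)
  'dislike' -> no (count: 0)
  'redo' -> YES, starts with 're' (count: 1)
  'preheat' -> no (count: 1)
  'pretest' -> no (count: 1)
  'disagree' -> no (count: 1)
  'rebuild' -> YES, starts with 're' (count: 2)
Total with prefix 're': 2

2


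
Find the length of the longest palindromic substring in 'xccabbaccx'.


Scanning 'xccabbaccx' for palindromic substrings.
Substring at positions 0-9: 'xccabbaccx'.
Check: reverse('xccabbaccx') = 'xccabbaccx' -> palindrome confirmed.
No longer palindromic substring exists; longest length = 10

10


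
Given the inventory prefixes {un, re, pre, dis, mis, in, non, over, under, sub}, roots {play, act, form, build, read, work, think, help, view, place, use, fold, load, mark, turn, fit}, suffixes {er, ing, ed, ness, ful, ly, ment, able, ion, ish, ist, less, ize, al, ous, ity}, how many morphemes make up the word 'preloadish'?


Segmenting 'preloadish' against the inventory:
  'pre' -> prefix (morpheme 1)
  'load' -> root (morpheme 2)
  'ish' -> suffix (morpheme 3)
Total morphemes: 3

3


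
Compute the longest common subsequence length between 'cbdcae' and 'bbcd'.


DP table for LCS of 'cbdcae' and 'bbcd':
       b  b  c  d
    0  0  0  0  0
  c 0  0  0  1  1
  b 0  1  1  1  1
  d 0  1  1  1  2
  c 0  1  1  2  2
  a 0  1  1  2  2
  e 0  1  1  2  2
LCS: 'cd'
LCS length = 2

2


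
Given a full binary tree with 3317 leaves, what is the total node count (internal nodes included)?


Leaf nodes (terminals): 3317
Internal nodes = n - 1 = 3317 - 1 = 3316
Total = leaves + internal = 3317 + 3316 = 6633

6633


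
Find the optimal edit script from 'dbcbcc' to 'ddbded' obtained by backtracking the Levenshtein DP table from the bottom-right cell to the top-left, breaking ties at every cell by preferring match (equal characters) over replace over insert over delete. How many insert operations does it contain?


Edit distance = 5. Backtracking from cell (6, 6) with preference match > replace > insert > delete,
then listing the resulting alignment 'dbcbcc' -> 'ddbded' left to right:
  Step 1: keep 'd'
  Step 2: replace b->d
  Step 3: replace c->b
  Step 4: replace b->d
  Step 5: replace c->e
  Step 6: replace c->d
Total insertions: 0

0


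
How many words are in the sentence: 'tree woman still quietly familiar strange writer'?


Counting words by splitting on spaces:
  Word 1: 'tree'
  Word 2: 'woman'
  Word 3: 'still'
  Word 4: 'quietly'
  Word 5: 'familiar'
  Word 6: 'strange'
  Word 7: 'writer'
Total words: 7

7


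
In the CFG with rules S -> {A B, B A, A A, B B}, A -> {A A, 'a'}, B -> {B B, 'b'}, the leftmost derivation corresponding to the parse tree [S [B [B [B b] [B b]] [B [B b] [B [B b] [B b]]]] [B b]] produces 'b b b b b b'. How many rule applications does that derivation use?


Every bracketed nonterminal node [X ...] in the tree is produced by exactly one rule application.
Reading the tree off as a leftmost derivation:
  Step 1: S  =>  B B   (applied S -> B B)
  Step 2: B B  =>  B B B   (applied B -> B B)
  Step 3: B B B  =>  B B B B   (applied B -> B B)
  Step 4: B B B B  =>  b B B B   (applied B -> b)
  Step 5: b B B B  =>  b b B B   (applied B -> b)
  Step 6: b b B B  =>  b b B B B   (applied B -> B B)
  Step 7: b b B B B  =>  b b b B B   (applied B -> b)
  Step 8: b b b B B  =>  b b b B B B   (applied B -> B B)
  Step 9: b b b B B B  =>  b b b b B B   (applied B -> b)
  Step 10: b b b b B B  =>  b b b b b B   (applied B -> b)
  Step 11: b b b b b B  =>  b b b b b b   (applied B -> b)
Final yield: b b b b b b
Total rewrite steps: 11

11


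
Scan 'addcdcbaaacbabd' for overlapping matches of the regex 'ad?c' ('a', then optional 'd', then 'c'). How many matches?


Pattern: ad?c means 'a', then optional 'd', then 'c'.
Scanning 'addcdcbaaacbabd' position-by-position:
  Pos 0: window 'add' -> no
  Pos 1: window 'ddc' -> no
  Pos 2: window 'dcd' -> no
  Pos 3: window 'cdc' -> no
  Pos 4: window 'dcb' -> no
  Pos 5: window 'cba' -> no
  Pos 6: window 'baa' -> no
  Pos 7: window 'aaa' -> no
  Pos 8: window 'aac' -> no
  Pos 9: window 'acb' -> MATCH
  Pos 10: window 'cba' -> no
  Pos 11: window 'bab' -> no
  Pos 12: window 'abd' -> no
  Pos 13: window 'bd' -> no
  Pos 14: window 'd' -> no
Total matches: 1

1
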